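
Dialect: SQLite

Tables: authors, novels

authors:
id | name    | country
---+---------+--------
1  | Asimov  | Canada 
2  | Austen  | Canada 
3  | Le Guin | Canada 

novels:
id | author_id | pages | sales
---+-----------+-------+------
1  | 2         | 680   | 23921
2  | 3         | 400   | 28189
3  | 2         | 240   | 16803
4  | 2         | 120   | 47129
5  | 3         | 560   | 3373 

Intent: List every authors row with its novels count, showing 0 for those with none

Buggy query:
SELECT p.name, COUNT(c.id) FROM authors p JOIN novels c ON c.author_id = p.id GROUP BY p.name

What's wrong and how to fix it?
Bug: INNER JOIN drops authors rows that have no matching novels rows

Fix: Use LEFT JOIN so parents without children still appear (COUNT(c.id) gives 0)

Corrected query:
SELECT p.name, COUNT(c.id) FROM authors p LEFT JOIN novels c ON c.author_id = p.id GROUP BY p.name

Result:
name    | COUNT(c.id)
--------+------------
Asimov  | 0          
Austen  | 3          
Le Guin | 2          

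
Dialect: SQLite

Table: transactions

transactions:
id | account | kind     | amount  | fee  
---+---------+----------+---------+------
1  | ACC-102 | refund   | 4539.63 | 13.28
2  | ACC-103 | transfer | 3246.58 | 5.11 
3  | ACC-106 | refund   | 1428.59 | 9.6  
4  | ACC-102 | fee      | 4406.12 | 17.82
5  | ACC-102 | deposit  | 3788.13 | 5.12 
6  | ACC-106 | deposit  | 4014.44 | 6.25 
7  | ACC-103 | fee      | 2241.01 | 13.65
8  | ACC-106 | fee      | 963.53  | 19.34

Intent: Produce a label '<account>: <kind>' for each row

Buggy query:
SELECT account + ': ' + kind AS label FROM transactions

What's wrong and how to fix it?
Bug: '+' is numeric addition; on text columns SQLite converts them to 0 instead of concatenating

Fix: Replace + with || to concatenate text

Corrected query:
SELECT account || ': ' || kind AS label FROM transactions

Result:
label            
-----------------
ACC-102: refund  
ACC-103: transfer
ACC-106: refund  
ACC-102: fee     
ACC-102: deposit 
ACC-106: deposit 
ACC-103: fee     
ACC-106: fee     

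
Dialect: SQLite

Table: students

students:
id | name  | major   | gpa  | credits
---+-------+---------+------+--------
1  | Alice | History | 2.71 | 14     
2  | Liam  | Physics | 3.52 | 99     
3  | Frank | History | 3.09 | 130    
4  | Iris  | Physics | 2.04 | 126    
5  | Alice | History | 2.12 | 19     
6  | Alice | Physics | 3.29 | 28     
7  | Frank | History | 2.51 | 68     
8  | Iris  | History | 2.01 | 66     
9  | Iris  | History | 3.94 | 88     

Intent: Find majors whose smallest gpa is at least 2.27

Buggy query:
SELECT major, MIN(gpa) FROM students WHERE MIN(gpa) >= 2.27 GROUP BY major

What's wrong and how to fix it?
Bug: MIN() in WHERE is a misuse of aggregate

Fix: Replace WHERE with HAVING after the GROUP BY

Corrected query:
SELECT major, MIN(gpa) FROM students GROUP BY major HAVING MIN(gpa) >= 2.27

Result:
(no rows)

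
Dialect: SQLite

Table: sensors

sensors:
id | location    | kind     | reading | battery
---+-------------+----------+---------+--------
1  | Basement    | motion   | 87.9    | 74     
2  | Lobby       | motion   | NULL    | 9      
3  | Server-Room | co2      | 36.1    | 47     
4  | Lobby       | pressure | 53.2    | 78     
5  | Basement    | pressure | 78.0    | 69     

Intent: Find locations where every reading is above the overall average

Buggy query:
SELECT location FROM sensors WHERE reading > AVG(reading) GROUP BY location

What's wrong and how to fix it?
Bug: AVG() is an aggregate; it can't sit directly in WHERE

Fix: Use a subquery for AVG and a HAVING MIN(...) filter so the condition holds for every row in the group

Corrected query:
SELECT location FROM sensors GROUP BY location HAVING MIN(reading) > (SELECT AVG(reading) FROM sensors)

Result:
location
--------
Basement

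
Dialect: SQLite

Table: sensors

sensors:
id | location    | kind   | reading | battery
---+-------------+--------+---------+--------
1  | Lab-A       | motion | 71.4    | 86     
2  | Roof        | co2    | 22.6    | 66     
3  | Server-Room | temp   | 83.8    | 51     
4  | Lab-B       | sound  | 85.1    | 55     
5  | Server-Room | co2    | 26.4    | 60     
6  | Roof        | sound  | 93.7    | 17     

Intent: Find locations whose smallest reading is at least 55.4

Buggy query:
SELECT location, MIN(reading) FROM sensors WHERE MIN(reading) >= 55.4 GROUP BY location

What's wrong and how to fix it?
Bug: Aggregates like MIN are computed per group after WHERE runs

Fix: Replace WHERE with HAVING after the GROUP BY

Corrected query:
SELECT location, MIN(reading) FROM sensors GROUP BY location HAVING MIN(reading) >= 55.4

Result:
location | MIN(reading)
---------+-------------
Lab-A    | 71.4        
Lab-B    | 85.1        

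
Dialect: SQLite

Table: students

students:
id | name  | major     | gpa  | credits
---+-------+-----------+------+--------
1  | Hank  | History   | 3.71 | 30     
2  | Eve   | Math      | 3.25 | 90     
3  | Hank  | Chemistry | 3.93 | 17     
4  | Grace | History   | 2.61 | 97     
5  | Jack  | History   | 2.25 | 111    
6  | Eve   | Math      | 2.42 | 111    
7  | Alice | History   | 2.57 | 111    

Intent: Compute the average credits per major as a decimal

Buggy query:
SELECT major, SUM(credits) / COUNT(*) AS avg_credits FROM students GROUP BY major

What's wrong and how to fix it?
Bug: Both operands are integers, so '/' performs integer division and truncates

Fix: Multiply by 1.0 (or CAST to REAL) to force floating-point division

Corrected query:
SELECT major, SUM(credits) * 1.0 / COUNT(*) AS avg_credits FROM students GROUP BY major

Result:
major     | avg_credits
----------+------------
Chemistry | 17         
History   | 87.25      
Math      | 100.5      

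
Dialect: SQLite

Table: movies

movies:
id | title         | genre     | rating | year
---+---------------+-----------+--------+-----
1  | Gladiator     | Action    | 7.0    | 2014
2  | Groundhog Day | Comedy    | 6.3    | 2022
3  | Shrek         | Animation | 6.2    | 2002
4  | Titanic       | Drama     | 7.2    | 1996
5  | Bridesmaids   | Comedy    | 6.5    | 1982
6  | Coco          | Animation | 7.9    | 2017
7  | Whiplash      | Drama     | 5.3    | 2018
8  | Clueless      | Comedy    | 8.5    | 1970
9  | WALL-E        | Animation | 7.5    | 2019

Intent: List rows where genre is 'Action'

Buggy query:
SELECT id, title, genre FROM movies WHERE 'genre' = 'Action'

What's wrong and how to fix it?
Bug: Single quotes denote string literals in SQL; the column name is being compared as a constant string

Fix: Reference the column as genre without single quotes

Corrected query:
SELECT id, title, genre FROM movies WHERE genre = 'Action'

Result:
id | title     | genre 
---+-----------+-------
1  | Gladiator | Action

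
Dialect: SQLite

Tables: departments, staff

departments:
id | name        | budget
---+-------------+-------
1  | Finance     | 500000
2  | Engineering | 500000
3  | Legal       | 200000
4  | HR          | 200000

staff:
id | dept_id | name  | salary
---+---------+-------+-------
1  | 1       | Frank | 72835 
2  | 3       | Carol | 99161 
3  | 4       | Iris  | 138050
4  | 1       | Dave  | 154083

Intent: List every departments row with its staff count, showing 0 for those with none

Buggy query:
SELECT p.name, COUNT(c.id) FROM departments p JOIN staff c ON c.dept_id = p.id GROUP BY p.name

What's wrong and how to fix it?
Bug: INNER JOIN drops departments rows that have no matching staff rows

Fix: Use LEFT JOIN so parents without children still appear (COUNT(c.id) gives 0)

Corrected query:
SELECT p.name, COUNT(c.id) FROM departments p LEFT JOIN staff c ON c.dept_id = p.id GROUP BY p.name

Result:
name        | COUNT(c.id)
------------+------------
Engineering | 0          
Finance     | 2          
HR          | 1          
Legal       | 1          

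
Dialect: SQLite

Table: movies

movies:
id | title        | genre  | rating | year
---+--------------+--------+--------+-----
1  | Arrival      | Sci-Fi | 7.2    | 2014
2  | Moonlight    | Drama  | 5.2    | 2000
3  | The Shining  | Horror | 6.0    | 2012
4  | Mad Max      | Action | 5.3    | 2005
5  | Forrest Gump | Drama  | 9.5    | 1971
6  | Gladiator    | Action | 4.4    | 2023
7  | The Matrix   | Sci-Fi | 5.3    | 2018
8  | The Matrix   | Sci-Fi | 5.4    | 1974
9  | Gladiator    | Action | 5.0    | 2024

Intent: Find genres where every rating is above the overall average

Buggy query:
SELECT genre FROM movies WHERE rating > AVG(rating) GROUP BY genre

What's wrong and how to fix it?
Bug: WHERE evaluates per row before aggregation, so AVG() is unavailable

Fix: Compute the overall average in a scalar subquery and compare each group's MIN against it in HAVING

Corrected query:
SELECT genre FROM movies GROUP BY genre HAVING MIN(rating) > (SELECT AVG(rating) FROM movies)

Result:
genre 
------
Horror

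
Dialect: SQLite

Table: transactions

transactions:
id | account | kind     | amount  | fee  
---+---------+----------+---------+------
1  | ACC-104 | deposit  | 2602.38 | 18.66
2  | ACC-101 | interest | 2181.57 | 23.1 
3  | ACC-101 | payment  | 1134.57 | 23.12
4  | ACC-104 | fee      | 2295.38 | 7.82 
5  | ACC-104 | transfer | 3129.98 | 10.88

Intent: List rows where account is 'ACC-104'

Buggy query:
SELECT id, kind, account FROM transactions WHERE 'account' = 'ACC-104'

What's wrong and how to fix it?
Bug: 'account' in single quotes is a string literal, not the column; the comparison is literal-vs-literal and never true

Fix: Remove the quotes around the column name (or use double quotes for an identifier)

Corrected query:
SELECT id, kind, account FROM transactions WHERE account = 'ACC-104'

Result:
id | kind     | account
---+----------+--------
1  | deposit  | ACC-104
4  | fee      | ACC-104
5  | transfer | ACC-104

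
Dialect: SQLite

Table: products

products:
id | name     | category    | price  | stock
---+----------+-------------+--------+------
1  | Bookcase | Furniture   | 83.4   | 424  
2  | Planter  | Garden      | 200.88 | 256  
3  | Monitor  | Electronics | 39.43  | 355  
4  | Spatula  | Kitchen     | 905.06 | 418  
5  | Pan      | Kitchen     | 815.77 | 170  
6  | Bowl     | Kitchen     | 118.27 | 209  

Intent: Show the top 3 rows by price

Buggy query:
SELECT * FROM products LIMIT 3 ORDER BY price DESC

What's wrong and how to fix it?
Bug: ORDER BY cannot follow LIMIT; LIMIT is the final clause

Fix: Sort with ORDER BY, then apply LIMIT

Corrected query:
SELECT * FROM products ORDER BY price DESC LIMIT 3

Result:
id | name    | category | price  | stock
---+---------+----------+--------+------
4  | Spatula | Kitchen  | 905.06 | 418  
5  | Pan     | Kitchen  | 815.77 | 170  
2  | Planter | Garden   | 200.88 | 256  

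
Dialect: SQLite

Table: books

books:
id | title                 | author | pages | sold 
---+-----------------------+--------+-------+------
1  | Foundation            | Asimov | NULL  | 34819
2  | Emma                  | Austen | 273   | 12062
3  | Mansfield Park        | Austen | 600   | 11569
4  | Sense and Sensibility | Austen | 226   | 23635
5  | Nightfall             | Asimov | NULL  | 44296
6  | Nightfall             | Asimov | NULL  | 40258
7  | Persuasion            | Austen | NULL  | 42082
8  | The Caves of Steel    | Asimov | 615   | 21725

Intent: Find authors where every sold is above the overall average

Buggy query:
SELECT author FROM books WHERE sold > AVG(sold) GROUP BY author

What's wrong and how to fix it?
Bug: WHERE evaluates per row before aggregation, so AVG() is unavailable

Fix: Compute the overall average in a scalar subquery and compare each group's MIN against it in HAVING

Corrected query:
SELECT author FROM books GROUP BY author HAVING MIN(sold) > (SELECT AVG(sold) FROM books)

Result:
(no rows)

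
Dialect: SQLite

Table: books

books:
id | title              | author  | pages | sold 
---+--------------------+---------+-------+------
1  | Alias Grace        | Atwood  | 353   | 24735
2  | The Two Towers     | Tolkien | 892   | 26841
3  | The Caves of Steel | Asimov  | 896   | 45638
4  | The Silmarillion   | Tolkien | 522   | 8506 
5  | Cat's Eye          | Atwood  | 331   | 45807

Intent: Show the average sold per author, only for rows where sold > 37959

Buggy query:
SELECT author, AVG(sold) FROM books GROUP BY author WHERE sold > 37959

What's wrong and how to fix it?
Bug: Row-level WHERE must come before GROUP BY in the clause order

Fix: Place WHERE between FROM and GROUP BY

Corrected query:
SELECT author, AVG(sold) FROM books WHERE sold > 37959 GROUP BY author

Result:
author | AVG(sold)
-------+----------
Asimov | 45638    
Atwood | 45807    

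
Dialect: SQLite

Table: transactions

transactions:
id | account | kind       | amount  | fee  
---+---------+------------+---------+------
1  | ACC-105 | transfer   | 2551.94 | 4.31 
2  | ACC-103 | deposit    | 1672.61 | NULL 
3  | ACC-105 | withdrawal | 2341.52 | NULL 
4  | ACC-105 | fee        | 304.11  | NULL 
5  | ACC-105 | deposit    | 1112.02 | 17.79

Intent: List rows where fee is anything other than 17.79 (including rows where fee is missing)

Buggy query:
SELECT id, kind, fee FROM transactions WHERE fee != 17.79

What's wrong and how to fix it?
Bug: Inequality against NULL is unknown, not true; rows with NULL are dropped

Fix: Handle NULL separately with IS NULL alongside the inequality

Corrected query:
SELECT id, kind, fee FROM transactions WHERE fee != 17.79 OR fee IS NULL

Result:
id | kind       | fee 
---+------------+-----
1  | transfer   | 4.31
2  | deposit    | NULL
3  | withdrawal | NULL
4  | fee        | NULL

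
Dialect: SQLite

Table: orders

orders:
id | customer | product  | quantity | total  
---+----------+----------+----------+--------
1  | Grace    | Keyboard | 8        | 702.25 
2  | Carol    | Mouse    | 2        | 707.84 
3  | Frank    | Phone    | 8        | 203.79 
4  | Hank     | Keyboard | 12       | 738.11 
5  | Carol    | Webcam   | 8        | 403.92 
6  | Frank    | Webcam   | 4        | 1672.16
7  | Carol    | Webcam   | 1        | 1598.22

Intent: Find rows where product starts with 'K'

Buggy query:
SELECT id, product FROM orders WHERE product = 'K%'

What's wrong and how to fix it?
Bug: '=' compares the literal string including the % character; pattern matching needs LIKE

Fix: Use LIKE for wildcard pattern matching

Corrected query:
SELECT id, product FROM orders WHERE product LIKE 'K%'

Result:
id | product 
---+---------
1  | Keyboard
4  | Keyboard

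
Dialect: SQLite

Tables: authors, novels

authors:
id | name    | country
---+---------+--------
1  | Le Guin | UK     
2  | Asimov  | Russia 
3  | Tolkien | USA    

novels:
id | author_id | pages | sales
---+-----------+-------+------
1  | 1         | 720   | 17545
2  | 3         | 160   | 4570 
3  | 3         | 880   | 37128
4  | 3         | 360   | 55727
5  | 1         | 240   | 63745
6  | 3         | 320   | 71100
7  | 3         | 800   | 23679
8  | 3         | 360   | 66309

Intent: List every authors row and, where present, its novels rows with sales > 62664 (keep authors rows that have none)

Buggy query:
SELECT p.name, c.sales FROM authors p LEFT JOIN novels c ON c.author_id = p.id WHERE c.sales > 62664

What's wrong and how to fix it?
Bug: A WHERE condition on the right-hand table after LEFT JOIN drops unmatched parents

Fix: Move the right-table condition into the ON clause so unmatched parents are kept

Corrected query:
SELECT p.name, c.sales FROM authors p LEFT JOIN novels c ON c.author_id = p.id AND c.sales > 62664

Result:
name    | sales
--------+------
Le Guin | 63745
Asimov  | NULL 
Tolkien | 66309
Tolkien | 71100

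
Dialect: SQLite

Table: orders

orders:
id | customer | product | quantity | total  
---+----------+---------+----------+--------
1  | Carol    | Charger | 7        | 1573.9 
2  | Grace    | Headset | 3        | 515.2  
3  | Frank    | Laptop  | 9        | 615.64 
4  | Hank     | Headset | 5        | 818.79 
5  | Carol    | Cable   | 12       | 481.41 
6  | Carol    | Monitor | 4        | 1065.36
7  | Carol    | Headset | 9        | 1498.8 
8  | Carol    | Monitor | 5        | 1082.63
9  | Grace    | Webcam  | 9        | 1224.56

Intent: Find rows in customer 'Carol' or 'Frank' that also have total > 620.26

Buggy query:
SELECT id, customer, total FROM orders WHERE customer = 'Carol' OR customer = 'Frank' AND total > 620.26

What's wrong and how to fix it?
Bug: Without parentheses, AND is evaluated before OR, so the total filter only applies to the 'Frank' branch

Fix: Add parentheses around the OR so the AND applies to both alternatives

Corrected query:
SELECT id, customer, total FROM orders WHERE (customer = 'Carol' OR customer = 'Frank') AND total > 620.26

Result:
id | customer | total  
---+----------+--------
1  | Carol    | 1573.9 
6  | Carol    | 1065.36
7  | Carol    | 1498.8 
8  | Carol    | 1082.63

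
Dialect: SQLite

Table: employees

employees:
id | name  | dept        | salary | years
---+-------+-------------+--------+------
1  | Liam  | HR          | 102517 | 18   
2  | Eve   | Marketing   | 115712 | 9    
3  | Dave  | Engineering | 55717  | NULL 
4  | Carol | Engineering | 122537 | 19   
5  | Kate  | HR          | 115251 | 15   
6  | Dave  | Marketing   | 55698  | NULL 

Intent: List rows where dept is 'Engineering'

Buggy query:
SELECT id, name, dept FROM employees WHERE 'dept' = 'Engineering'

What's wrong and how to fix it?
Bug: 'dept' in single quotes is a string literal, not the column; the comparison is literal-vs-literal and never true

Fix: Reference the column as dept without single quotes

Corrected query:
SELECT id, name, dept FROM employees WHERE dept = 'Engineering'

Result:
id | name  | dept       
---+-------+------------
3  | Dave  | Engineering
4  | Carol | Engineering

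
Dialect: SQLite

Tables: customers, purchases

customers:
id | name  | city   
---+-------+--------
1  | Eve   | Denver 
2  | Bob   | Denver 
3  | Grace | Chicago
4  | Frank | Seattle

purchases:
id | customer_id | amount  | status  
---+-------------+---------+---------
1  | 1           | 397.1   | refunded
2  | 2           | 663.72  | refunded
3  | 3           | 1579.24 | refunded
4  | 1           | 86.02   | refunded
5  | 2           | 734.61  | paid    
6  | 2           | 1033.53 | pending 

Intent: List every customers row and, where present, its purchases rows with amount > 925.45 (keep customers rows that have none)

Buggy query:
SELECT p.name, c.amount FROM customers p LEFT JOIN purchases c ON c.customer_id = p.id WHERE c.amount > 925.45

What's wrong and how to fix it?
Bug: A WHERE condition on the right-hand table after LEFT JOIN drops unmatched parents

Fix: Put 'c.amount > 925.45' in the JOIN's ON clause instead of WHERE

Corrected query:
SELECT p.name, c.amount FROM customers p LEFT JOIN purchases c ON c.customer_id = p.id AND c.amount > 925.45

Result:
name  | amount 
------+--------
Eve   | NULL   
Bob   | 1033.53
Grace | 1579.24
Frank | NULL   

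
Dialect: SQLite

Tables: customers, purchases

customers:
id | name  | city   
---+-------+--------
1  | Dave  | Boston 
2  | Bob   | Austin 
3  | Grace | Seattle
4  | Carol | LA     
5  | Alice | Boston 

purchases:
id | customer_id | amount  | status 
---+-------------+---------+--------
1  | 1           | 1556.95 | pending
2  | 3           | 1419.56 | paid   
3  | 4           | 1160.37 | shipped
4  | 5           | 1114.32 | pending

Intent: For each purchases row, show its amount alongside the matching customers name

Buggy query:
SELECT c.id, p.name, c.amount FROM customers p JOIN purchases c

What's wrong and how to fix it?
Bug: Missing join condition: each purchases row is matched to all customers rows instead of just its own

Fix: Add ON c.customer_id = p.id to the JOIN

Corrected query:
SELECT c.id, p.name, c.amount FROM customers p JOIN purchases c ON c.customer_id = p.id

Result:
id | name  | amount 
---+-------+--------
1  | Dave  | 1556.95
2  | Grace | 1419.56
3  | Carol | 1160.37
4  | Alice | 1114.32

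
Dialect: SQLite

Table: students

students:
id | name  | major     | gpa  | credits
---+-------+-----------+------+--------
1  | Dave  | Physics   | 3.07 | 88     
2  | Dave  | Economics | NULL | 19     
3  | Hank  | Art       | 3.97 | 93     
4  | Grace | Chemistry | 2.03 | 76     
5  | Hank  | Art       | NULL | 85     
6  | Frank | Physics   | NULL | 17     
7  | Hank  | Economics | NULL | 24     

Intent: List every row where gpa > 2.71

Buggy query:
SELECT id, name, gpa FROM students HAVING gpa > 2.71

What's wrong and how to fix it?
Bug: This is a non-aggregate query (no GROUP BY, no aggregates), so in SQLite the HAVING clause is invalid here; a row-level condition belongs in WHERE

Fix: Replace HAVING with WHERE since the condition applies to individual rows

Corrected query:
SELECT id, name, gpa FROM students WHERE gpa > 2.71

Result:
id | name | gpa 
---+------+-----
1  | Dave | 3.07
3  | Hank | 3.97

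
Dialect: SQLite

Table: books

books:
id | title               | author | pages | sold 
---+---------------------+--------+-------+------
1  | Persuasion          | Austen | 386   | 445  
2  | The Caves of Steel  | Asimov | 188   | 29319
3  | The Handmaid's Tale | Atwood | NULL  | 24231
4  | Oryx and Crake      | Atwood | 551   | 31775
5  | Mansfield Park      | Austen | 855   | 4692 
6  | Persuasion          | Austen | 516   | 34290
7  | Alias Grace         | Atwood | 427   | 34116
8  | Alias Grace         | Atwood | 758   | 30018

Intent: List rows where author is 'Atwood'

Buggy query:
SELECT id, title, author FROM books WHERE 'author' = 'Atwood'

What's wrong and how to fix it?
Bug: Single quotes denote string literals in SQL; the column name is being compared as a constant string

Fix: Reference the column as author without single quotes

Corrected query:
SELECT id, title, author FROM books WHERE author = 'Atwood'

Result:
id | title               | author
---+---------------------+-------
3  | The Handmaid's Tale | Atwood
4  | Oryx and Crake      | Atwood
7  | Alias Grace         | Atwood
8  | Alias Grace         | Atwood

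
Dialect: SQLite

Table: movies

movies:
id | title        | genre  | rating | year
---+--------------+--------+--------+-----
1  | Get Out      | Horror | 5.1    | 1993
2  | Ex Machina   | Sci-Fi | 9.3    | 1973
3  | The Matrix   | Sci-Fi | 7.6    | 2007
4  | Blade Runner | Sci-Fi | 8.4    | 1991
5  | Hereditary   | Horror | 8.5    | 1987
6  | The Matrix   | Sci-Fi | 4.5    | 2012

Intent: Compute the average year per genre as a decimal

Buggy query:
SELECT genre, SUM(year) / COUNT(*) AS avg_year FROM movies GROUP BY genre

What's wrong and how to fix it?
Bug: SUM(year) and COUNT(*) are both integers; the division truncates the fractional part

Fix: Cast one side to REAL so the division keeps the fractional part

Corrected query:
SELECT genre, SUM(year) * 1.0 / COUNT(*) AS avg_year FROM movies GROUP BY genre

Result:
genre  | avg_year
-------+---------
Horror | 1990    
Sci-Fi | 1995.75 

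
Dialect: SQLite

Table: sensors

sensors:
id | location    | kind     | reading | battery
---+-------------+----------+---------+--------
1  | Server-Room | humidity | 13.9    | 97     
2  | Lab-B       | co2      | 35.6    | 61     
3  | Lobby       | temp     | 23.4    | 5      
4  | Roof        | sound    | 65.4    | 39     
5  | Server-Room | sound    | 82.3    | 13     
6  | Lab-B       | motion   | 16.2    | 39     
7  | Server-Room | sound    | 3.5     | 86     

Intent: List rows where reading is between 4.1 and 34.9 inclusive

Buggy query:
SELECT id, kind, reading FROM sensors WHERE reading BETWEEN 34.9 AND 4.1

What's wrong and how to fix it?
Bug: BETWEEN expects the lower bound first; with 34.9 AND 4.1 the range is empty

Fix: Write BETWEEN 4.1 AND 34.9

Corrected query:
SELECT id, kind, reading FROM sensors WHERE reading BETWEEN 4.1 AND 34.9

Result:
id | kind     | reading
---+----------+--------
1  | humidity | 13.9   
3  | temp     | 23.4   
6  | motion   | 16.2   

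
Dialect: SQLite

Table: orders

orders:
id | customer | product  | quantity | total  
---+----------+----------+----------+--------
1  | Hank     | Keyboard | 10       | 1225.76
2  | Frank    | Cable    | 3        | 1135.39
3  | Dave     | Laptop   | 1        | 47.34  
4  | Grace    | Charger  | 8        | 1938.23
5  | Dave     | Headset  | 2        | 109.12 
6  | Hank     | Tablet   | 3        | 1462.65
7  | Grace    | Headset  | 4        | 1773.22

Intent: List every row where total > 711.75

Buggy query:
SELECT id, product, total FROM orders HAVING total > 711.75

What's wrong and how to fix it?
Bug: HAVING filters the output of aggregation, but this query has no GROUP BY and no aggregate functions, so SQLite rejects it (HAVING clause on a non-aggregate query); the condition here is per row

Fix: Use WHERE for row-level filtering

Corrected query:
SELECT id, product, total FROM orders WHERE total > 711.75

Result:
id | product  | total  
---+----------+--------
1  | Keyboard | 1225.76
2  | Cable    | 1135.39
4  | Charger  | 1938.23
6  | Tablet   | 1462.65
7  | Headset  | 1773.22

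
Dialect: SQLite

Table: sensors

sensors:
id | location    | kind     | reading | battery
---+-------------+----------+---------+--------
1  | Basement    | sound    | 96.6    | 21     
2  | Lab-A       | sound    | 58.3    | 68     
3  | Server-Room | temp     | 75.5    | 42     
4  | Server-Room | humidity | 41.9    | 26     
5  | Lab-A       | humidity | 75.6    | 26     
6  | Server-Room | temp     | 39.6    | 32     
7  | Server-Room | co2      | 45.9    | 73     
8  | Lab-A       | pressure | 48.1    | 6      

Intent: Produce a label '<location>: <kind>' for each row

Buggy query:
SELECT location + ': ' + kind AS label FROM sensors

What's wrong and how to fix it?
Bug: SQLite uses || for string concatenation; + coerces text to numbers (yielding 0)

Fix: Replace + with || to concatenate text

Corrected query:
SELECT location || ': ' || kind AS label FROM sensors

Result:
label                
---------------------
Basement: sound      
Lab-A: sound         
Server-Room: temp    
Server-Room: humidity
Lab-A: humidity      
Server-Room: temp    
Server-Room: co2     
Lab-A: pressure      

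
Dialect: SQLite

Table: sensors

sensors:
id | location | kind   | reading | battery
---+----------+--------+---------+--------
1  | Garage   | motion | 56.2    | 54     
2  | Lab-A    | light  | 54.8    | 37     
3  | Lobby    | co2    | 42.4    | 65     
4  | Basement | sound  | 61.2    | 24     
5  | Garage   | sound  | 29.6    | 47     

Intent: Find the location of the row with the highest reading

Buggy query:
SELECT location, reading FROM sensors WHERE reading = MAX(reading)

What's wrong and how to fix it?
Bug: WHERE is evaluated per row; an aggregate over the whole table isn't defined there

Fix: Wrap MAX in a scalar subquery so WHERE compares against a single value

Corrected query:
SELECT location, reading FROM sensors WHERE reading = (SELECT MAX(reading) FROM sensors)

Result:
location | reading
---------+--------
Basement | 61.2   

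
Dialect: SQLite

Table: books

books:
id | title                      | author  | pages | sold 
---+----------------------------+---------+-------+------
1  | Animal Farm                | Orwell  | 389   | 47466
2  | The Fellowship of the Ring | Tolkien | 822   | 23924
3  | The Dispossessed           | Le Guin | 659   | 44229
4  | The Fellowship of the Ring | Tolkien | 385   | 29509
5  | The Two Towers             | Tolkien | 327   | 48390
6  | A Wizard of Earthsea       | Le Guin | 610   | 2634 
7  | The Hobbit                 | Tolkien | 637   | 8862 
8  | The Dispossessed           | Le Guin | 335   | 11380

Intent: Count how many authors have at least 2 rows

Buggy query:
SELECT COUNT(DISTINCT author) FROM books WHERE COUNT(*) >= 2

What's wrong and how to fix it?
Bug: COUNT(*) cannot appear in WHERE; the per-group count doesn't exist yet

Fix: Group first with HAVING COUNT(*) >= 2, then COUNT the resulting groups

Corrected query:
SELECT COUNT(*) FROM (SELECT author FROM books GROUP BY author HAVING COUNT(*) >= 2)

Result:
COUNT(*)
--------
2       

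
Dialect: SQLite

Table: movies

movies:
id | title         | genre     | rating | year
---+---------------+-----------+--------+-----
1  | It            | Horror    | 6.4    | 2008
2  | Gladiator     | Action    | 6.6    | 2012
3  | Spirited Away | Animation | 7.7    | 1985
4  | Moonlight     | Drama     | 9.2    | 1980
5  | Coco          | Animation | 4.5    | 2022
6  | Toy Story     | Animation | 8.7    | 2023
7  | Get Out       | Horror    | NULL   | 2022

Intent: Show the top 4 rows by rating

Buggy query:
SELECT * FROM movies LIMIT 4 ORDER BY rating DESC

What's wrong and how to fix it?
Bug: LIMIT must come after ORDER BY

Fix: Sort with ORDER BY, then apply LIMIT

Corrected query:
SELECT * FROM movies ORDER BY rating DESC LIMIT 4

Result:
id | title         | genre     | rating | year
---+---------------+-----------+--------+-----
4  | Moonlight     | Drama     | 9.2    | 1980
6  | Toy Story     | Animation | 8.7    | 2023
3  | Spirited Away | Animation | 7.7    | 1985
2  | Gladiator     | Action    | 6.6    | 2012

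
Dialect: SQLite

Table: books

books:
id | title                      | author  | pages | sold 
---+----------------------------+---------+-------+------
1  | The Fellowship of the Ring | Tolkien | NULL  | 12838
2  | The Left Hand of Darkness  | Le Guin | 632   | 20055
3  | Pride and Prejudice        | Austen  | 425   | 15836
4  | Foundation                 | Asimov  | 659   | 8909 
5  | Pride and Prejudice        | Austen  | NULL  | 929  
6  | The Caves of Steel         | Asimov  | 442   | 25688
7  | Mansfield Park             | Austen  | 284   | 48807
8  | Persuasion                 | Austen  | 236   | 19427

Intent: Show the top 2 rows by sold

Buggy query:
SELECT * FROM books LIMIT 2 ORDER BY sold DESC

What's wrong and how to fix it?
Bug: LIMIT must come after ORDER BY

Fix: Swap the clauses: ORDER BY first, then LIMIT

Corrected query:
SELECT * FROM books ORDER BY sold DESC LIMIT 2

Result:
id | title              | author | pages | sold 
---+--------------------+--------+-------+------
7  | Mansfield Park     | Austen | 284   | 48807
6  | The Caves of Steel | Asimov | 442   | 25688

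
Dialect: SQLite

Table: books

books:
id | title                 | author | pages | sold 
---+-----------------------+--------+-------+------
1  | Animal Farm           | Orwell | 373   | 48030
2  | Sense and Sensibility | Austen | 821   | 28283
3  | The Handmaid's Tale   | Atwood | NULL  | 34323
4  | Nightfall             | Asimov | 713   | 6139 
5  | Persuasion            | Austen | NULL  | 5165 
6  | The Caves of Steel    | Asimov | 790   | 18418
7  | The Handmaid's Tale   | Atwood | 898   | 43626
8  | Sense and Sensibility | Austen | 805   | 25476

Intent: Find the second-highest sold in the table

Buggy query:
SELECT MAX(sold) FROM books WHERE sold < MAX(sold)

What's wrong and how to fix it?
Bug: MAX(sold) on the right of the comparison is an aggregate-in-WHERE error

Fix: Put the inner MAX in a scalar subquery

Corrected query:
SELECT MAX(sold) FROM books WHERE sold < (SELECT MAX(sold) FROM books)

Result:
MAX(sold)
---------
43626    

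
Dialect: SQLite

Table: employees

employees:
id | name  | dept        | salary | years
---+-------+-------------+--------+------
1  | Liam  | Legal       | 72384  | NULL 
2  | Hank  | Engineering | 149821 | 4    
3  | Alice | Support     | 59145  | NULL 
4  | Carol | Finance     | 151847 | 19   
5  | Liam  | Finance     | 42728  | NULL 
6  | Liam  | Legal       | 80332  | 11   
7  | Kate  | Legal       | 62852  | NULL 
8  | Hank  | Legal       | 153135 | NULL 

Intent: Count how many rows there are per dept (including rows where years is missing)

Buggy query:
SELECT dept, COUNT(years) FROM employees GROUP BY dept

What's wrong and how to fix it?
Bug: COUNT(years) skips NULLs, so groups with missing years are undercounted

Fix: Use COUNT(*) to count all rows regardless of NULL

Corrected query:
SELECT dept, COUNT(*) FROM employees GROUP BY dept

Result:
dept        | COUNT(*)
------------+---------
Engineering | 1       
Finance     | 2       
Legal       | 4       
Support     | 1       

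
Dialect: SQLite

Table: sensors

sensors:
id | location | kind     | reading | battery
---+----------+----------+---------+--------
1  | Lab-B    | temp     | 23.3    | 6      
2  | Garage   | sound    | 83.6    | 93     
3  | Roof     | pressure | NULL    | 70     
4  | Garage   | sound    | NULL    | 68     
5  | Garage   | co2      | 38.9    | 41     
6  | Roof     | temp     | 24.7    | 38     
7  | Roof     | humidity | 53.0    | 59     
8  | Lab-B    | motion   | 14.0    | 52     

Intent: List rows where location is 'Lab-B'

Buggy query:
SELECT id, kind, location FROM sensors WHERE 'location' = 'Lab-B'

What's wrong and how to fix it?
Bug: 'location' in single quotes is a string literal, not the column; the comparison is literal-vs-literal and never true

Fix: Reference the column as location without single quotes

Corrected query:
SELECT id, kind, location FROM sensors WHERE location = 'Lab-B'

Result:
id | kind   | location
---+--------+---------
1  | temp   | Lab-B   
8  | motion | Lab-B   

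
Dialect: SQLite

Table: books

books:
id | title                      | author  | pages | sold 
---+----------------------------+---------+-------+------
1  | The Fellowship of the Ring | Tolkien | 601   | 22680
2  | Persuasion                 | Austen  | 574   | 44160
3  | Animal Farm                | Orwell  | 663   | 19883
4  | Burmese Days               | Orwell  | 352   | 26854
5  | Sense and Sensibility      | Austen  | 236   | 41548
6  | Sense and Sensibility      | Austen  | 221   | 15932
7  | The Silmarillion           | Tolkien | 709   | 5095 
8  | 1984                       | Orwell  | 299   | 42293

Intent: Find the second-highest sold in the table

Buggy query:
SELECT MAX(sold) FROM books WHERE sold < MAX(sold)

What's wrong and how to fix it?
Bug: The inner MAX is an aggregate inside WHERE, which is not allowed

Fix: Put the inner MAX in a scalar subquery

Corrected query:
SELECT MAX(sold) FROM books WHERE sold < (SELECT MAX(sold) FROM books)

Result:
MAX(sold)
---------
42293    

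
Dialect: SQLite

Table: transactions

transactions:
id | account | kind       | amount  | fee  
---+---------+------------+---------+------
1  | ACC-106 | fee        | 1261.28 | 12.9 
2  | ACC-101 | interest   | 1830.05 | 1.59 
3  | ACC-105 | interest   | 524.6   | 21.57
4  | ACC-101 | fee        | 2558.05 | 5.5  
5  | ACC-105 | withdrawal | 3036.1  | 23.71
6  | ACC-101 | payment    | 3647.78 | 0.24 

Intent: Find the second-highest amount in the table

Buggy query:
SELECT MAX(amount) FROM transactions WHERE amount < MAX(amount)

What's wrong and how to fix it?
Bug: The inner MAX is an aggregate inside WHERE, which is not allowed

Fix: Put the inner MAX in a scalar subquery

Corrected query:
SELECT MAX(amount) FROM transactions WHERE amount < (SELECT MAX(amount) FROM transactions)

Result:
MAX(amount)
-----------
3036.1     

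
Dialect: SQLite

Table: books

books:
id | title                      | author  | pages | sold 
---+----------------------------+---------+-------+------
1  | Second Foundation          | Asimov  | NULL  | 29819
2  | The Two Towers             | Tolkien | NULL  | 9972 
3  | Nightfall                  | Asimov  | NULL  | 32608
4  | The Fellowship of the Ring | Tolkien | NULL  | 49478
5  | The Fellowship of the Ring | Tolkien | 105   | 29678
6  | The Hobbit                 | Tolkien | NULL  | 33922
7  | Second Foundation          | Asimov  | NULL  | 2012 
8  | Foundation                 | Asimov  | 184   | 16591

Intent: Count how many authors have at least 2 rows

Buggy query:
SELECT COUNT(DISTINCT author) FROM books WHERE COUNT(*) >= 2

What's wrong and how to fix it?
Bug: WHERE filters individual rows, not groups, so a group-level COUNT is invalid there

Fix: Use a subquery that GROUPs and filters with HAVING, then count its rows

Corrected query:
SELECT COUNT(*) FROM (SELECT author FROM books GROUP BY author HAVING COUNT(*) >= 2)

Result:
COUNT(*)
--------
2       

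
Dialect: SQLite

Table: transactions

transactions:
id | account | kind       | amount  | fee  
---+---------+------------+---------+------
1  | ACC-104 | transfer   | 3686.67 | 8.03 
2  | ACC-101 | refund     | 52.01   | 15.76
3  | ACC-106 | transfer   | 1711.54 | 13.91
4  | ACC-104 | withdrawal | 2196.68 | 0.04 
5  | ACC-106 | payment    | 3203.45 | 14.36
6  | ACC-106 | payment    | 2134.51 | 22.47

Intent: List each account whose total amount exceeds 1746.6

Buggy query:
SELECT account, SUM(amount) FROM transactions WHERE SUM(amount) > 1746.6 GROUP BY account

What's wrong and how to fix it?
Bug: SUM(amount) is an aggregate, but WHERE filters rows before aggregation

Fix: Move the aggregate condition to a HAVING clause

Corrected query:
SELECT account, SUM(amount) FROM transactions GROUP BY account HAVING SUM(amount) > 1746.6

Result:
account | SUM(amount)
--------+------------
ACC-104 | 5883.35    
ACC-106 | 7049.5     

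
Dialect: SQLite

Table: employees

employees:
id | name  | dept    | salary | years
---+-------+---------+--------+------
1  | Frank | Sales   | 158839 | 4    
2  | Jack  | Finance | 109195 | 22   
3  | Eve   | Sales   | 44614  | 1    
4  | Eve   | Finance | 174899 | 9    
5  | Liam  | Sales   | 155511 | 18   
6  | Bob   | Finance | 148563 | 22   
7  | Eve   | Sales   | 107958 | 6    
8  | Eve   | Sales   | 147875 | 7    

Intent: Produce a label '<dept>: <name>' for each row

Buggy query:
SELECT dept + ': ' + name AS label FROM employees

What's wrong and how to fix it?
Bug: SQLite uses || for string concatenation; + coerces text to numbers (yielding 0)

Fix: Use the || operator for string concatenation

Corrected query:
SELECT dept || ': ' || name AS label FROM employees

Result:
label        
-------------
Sales: Frank 
Finance: Jack
Sales: Eve   
Finance: Eve 
Sales: Liam  
Finance: Bob 
Sales: Eve   
Sales: Eve   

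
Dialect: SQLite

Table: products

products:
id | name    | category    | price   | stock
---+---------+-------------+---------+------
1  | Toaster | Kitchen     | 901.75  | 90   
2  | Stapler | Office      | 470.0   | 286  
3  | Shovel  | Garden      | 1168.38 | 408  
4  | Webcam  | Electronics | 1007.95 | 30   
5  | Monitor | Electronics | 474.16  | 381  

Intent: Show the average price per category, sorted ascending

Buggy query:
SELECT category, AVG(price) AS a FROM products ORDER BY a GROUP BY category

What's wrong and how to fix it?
Bug: GROUP BY must precede ORDER BY

Fix: Reorder: SELECT … FROM … GROUP BY … ORDER BY …

Corrected query:
SELECT category, AVG(price) AS a FROM products GROUP BY category ORDER BY a

Result:
category    | a      
------------+--------
Office      | 470    
Electronics | 741.055
Kitchen     | 901.75 
Garden      | 1168.38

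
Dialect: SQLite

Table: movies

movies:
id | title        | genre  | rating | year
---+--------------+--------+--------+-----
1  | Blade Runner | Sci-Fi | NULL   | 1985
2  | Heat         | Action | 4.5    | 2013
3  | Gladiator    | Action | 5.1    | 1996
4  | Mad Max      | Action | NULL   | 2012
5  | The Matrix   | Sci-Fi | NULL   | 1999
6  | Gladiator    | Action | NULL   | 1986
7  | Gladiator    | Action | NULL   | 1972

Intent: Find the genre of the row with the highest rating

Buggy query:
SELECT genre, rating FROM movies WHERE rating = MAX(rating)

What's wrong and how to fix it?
Bug: WHERE is evaluated per row; an aggregate over the whole table isn't defined there

Fix: Use a subquery: WHERE rating = (SELECT MAX(rating) FROM movies)

Corrected query:
SELECT genre, rating FROM movies WHERE rating = (SELECT MAX(rating) FROM movies)

Result:
genre  | rating
-------+-------
Action | 5.1   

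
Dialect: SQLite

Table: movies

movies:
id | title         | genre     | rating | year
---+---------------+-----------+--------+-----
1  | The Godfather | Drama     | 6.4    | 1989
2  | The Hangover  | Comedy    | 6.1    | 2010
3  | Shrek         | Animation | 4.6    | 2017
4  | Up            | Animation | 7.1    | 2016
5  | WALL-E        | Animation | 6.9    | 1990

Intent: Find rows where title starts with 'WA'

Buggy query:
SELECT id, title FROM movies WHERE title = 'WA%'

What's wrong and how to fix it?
Bug: Wildcards only work with LIKE; '=' treats '%' as a literal character

Fix: Replace '=' with LIKE so 'WA%' is treated as a pattern

Corrected query:
SELECT id, title FROM movies WHERE title LIKE 'WA%'

Result:
id | title 
---+-------
5  | WALL-E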